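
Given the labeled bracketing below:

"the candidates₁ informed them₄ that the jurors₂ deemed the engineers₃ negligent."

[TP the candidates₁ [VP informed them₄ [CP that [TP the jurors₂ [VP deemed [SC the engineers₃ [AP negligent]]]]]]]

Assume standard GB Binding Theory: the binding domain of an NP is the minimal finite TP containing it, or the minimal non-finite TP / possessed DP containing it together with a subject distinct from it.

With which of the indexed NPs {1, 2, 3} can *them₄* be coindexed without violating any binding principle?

*them* is a pronoun, so Principle B applies: it must be free in its binding domain.
Binding domain of *them₄*: the matrix TP, whose subject is the candidates₁.
*the candidates₁* c-commands the pronoun within its binding domain → coindexation would violate Principle B.
*the jurors₂*: the pronoun c-commands this R-expression → coindexation would violate Principle C on *the jurors₂*.
*the engineers₃*: the pronoun c-commands this R-expression → coindexation would violate Principle C on *the engineers₃*.

none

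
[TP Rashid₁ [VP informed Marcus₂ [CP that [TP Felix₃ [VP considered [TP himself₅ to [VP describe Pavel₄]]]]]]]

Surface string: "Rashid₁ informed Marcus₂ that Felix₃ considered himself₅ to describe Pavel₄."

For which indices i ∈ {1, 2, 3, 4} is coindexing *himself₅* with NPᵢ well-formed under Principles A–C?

*himself* is an anaphor, so Principle A applies: it must be bound in its binding domain.
Binding domain of *himself₅*: the embedded TP, whose subject is Felix₃.
*Rashid₁* c-commands the anaphor but is outside its binding domain → cannot satisfy Principle A.
*Marcus₂* c-commands the anaphor but is outside its binding domain → cannot satisfy Principle A.
*Felix₃* c-commands the anaphor within its binding domain → licit binder.
*Pavel₄* does not c-command the anaphor → cannot bind it.

{3}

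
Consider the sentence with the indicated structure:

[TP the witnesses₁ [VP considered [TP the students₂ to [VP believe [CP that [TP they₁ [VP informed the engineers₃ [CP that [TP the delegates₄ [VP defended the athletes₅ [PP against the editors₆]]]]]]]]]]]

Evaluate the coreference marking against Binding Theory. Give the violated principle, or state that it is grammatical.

grammatical

The two coindexed NPs are *the witnesses₁* and *they₁*.
*they₁* is a pronoun; nothing c-commands it within its binding domain (the embedded TP.), so Principle B holds trivially.
*the witnesses₁* is an R-expression; *they₁* does not c-command it, and no other NP shares its index, so Principle C is satisfied.
All principles are respected.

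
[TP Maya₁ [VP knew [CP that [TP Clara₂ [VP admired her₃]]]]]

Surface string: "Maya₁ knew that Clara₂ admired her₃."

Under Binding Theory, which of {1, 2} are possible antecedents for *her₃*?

*her* is a pronoun, so Principle B applies: it must be free in its binding domain.
Binding domain of *her₃*: the embedded TP, whose subject is Clara₂.
*Maya₁* c-commands the pronoun but from outside its binding domain, and is not c-commanded by it → coindexation permitted.
*Clara₂* c-commands the pronoun within its binding domain → coindexation would violate Principle B.

{1}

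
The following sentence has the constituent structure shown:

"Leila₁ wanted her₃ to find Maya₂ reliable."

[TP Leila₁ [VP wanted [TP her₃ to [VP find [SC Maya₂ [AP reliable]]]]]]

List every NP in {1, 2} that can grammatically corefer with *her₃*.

*her* is a pronoun, so Principle B applies: it must be free in its binding domain.
Binding domain of *her₃*: the matrix TP, whose subject is Leila₁.
*Leila₁* c-commands the pronoun within its binding domain → coindexation would violate Principle B.
*Maya₂*: the pronoun c-commands this R-expression → coindexation would violate Principle C on *Maya₂*.

none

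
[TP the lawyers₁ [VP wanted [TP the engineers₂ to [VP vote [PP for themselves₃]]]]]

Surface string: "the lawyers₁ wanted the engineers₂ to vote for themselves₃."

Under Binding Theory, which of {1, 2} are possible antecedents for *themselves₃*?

{2}

*themselves* is an anaphor, so Principle A applies: it must be bound in its binding domain.
Binding domain of *themselves₃*: the embedded TP, whose subject is the engineers₂.
*the lawyers₁* c-commands the anaphor but is outside its binding domain → cannot satisfy Principle A.
*the engineers₂* c-commands the anaphor within its binding domain → licit binder.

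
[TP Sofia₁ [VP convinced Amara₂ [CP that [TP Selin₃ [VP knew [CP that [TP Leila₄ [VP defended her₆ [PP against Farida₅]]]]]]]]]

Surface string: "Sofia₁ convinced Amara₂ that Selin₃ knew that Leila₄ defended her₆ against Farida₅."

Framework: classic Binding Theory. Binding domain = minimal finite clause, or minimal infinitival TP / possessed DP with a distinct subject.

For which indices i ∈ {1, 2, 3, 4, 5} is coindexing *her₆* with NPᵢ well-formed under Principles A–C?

{1, 2, 3}

*her* is a pronoun, so Principle B applies: it must be free in its binding domain.
Binding domain of *her₆*: the embedded TP, whose subject is Leila₄.
*Sofia₁* c-commands the pronoun but from outside its binding domain, and is not c-commanded by it → coindexation permitted.
*Amara₂* c-commands the pronoun but from outside its binding domain, and is not c-commanded by it → coindexation permitted.
*Selin₃* c-commands the pronoun but from outside its binding domain, and is not c-commanded by it → coindexation permitted.
*Leila₄* c-commands the pronoun within its binding domain → coindexation would violate Principle B.
*Farida₅*: the pronoun c-commands this R-expression → coindexation would violate Principle C on *Farida₅*.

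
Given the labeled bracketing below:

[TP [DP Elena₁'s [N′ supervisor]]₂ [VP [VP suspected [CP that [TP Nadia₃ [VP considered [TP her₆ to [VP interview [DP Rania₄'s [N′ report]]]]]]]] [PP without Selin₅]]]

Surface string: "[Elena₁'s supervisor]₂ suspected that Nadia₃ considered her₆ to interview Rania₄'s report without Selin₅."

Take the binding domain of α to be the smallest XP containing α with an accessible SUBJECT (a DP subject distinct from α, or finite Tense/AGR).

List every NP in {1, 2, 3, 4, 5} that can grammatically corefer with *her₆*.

*her* is a pronoun, so Principle B applies: it must be free in its binding domain.
Binding domain of *her₆*: the embedded TP, whose subject is Nadia₃.
*Elena₁* and the pronoun do not c-command one another → neither Principle B nor Principle C is at stake; coindexation permitted.
*[Elena₁'s supervisor]₂* c-commands the pronoun but from outside its binding domain, and is not c-commanded by it → coindexation permitted.
*Nadia₃* c-commands the pronoun within its binding domain → coindexation would violate Principle B.
*Rania₄*: the pronoun c-commands this R-expression → coindexation would violate Principle C on *Rania₄*.
*Selin₅* and the pronoun do not c-command one another → neither Principle B nor Principle C is at stake; coindexation permitted.

{1, 2, 5}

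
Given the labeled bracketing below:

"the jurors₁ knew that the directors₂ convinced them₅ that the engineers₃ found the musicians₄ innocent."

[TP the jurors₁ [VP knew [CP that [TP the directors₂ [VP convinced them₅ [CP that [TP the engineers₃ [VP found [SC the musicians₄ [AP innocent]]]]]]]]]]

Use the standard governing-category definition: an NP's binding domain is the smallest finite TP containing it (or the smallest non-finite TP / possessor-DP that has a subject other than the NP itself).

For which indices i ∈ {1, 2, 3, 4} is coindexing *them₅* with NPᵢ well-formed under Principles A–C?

*them* is a pronoun, so Principle B applies: it must be free in its binding domain.
Binding domain of *them₅*: the embedded TP, whose subject is the directors₂.
*the jurors₁* c-commands the pronoun but from outside its binding domain, and is not c-commanded by it → coindexation permitted.
*the directors₂* c-commands the pronoun within its binding domain → coindexation would violate Principle B.
*the engineers₃*: the pronoun c-commands this R-expression → coindexation would violate Principle C on *the engineers₃*.
*the musicians₄*: the pronoun c-commands this R-expression → coindexation would violate Principle C on *the musicians₄*.

{1}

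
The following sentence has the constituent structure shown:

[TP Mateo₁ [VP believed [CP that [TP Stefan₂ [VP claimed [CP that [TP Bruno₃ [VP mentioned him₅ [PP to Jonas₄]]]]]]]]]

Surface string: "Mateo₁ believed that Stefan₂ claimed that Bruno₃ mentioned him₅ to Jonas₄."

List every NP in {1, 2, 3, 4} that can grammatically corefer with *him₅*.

*him* is a pronoun, so Principle B applies: it must be free in its binding domain.
Binding domain of *him₅*: the embedded TP, whose subject is Bruno₃.
*Mateo₁* c-commands the pronoun but from outside its binding domain, and is not c-commanded by it → coindexation permitted.
*Stefan₂* c-commands the pronoun but from outside its binding domain, and is not c-commanded by it → coindexation permitted.
*Bruno₃* c-commands the pronoun within its binding domain → coindexation would violate Principle B.
*Jonas₄*: the pronoun c-commands this R-expression → coindexation would violate Principle C on *Jonas₄*.

{1, 2}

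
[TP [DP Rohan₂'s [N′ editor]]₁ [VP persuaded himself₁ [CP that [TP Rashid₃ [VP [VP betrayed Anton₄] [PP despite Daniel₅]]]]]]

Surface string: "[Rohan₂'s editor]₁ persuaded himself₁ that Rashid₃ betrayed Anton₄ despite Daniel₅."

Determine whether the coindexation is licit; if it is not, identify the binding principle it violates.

The two coindexed NPs are *[Rohan₂'s editor]₁* and *himself₁*.
*himself₁* is an anaphor; its binding domain is the matrix TP, whose subject is [Rohan₂'s editor]₁. *[Rohan₂'s editor]₁* c-commands it within that domain and shares its index, so Principle A is satisfied.
*[Rohan₂'s editor]₁* is an R-expression; *himself₁* does not c-command it, and no other NP shares its index, so Principle C is satisfied.
All principles are respected.

grammatical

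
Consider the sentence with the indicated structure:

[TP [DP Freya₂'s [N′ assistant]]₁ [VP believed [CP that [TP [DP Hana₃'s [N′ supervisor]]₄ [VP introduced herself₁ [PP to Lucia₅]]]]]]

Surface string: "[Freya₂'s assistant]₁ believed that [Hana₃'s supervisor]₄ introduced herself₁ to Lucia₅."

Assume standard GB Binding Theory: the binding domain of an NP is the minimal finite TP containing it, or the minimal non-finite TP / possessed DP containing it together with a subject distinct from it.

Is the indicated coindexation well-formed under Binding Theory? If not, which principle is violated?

Principle A

The two coindexed NPs are *[Freya₂'s assistant]₁* and *herself₁*.
*herself₁* is an anaphor. Principle A requires it to be bound within its binding domain — the embedded TP, whose subject is [Hana₃'s supervisor]₄.
Within that domain it is c-commanded by *[Hana₃'s supervisor]₄*, which does not share its index.
*[Freya₂'s assistant]₁* does c-command the anaphor, but from outside its binding domain.
The anaphor is unbound in its domain → Principle A violation.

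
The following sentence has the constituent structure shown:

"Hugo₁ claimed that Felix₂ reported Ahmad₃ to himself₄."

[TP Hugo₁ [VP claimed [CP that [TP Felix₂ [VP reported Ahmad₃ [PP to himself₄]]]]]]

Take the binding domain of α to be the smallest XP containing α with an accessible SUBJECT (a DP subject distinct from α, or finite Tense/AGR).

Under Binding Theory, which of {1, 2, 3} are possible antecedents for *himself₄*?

*himself* is an anaphor, so Principle A applies: it must be bound in its binding domain.
Binding domain of *himself₄*: the embedded TP, whose subject is Felix₂.
*Hugo₁* c-commands the anaphor but is outside its binding domain → cannot satisfy Principle A.
*Felix₂* c-commands the anaphor within its binding domain → licit binder.
*Ahmad₃* c-commands the anaphor within its binding domain → licit binder.

{2, 3}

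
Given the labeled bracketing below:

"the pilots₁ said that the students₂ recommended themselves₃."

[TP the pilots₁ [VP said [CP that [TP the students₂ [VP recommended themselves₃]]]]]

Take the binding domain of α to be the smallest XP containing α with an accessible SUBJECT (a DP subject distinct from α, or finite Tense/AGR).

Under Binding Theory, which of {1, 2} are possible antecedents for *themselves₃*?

{2}

*themselves* is an anaphor, so Principle A applies: it must be bound in its binding domain.
Binding domain of *themselves₃*: the embedded TP, whose subject is the students₂.
*the pilots₁* c-commands the anaphor but is outside its binding domain → cannot satisfy Principle A.
*the students₂* c-commands the anaphor within its binding domain → licit binder.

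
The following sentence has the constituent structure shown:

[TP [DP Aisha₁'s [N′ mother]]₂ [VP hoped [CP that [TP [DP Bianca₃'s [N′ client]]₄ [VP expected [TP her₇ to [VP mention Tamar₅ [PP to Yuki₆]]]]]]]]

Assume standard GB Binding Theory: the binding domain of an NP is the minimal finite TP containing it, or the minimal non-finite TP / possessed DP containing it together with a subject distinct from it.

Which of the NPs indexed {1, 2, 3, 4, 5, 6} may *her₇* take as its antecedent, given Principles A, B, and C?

{1, 2, 3}

*her* is a pronoun, so Principle B applies: it must be free in its binding domain.
Binding domain of *her₇*: the embedded TP, whose subject is [Bianca₃'s client]₄.
*Aisha₁* and the pronoun do not c-command one another → neither Principle B nor Principle C is at stake; coindexation permitted.
*[Aisha₁'s mother]₂* c-commands the pronoun but from outside its binding domain, and is not c-commanded by it → coindexation permitted.
*Bianca₃* and the pronoun do not c-command one another → neither Principle B nor Principle C is at stake; coindexation permitted.
*[Bianca₃'s client]₄* c-commands the pronoun within its binding domain → coindexation would violate Principle B.
*Tamar₅*: the pronoun c-commands this R-expression → coindexation would violate Principle C on *Tamar₅*.
*Yuki₆*: the pronoun c-commands this R-expression → coindexation would violate Principle C on *Yuki₆*.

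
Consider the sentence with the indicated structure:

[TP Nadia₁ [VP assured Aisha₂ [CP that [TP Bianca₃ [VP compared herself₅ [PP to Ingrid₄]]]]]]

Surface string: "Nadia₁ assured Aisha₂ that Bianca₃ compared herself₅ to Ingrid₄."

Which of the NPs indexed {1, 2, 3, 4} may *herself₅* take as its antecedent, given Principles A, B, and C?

{3}

*herself* is an anaphor, so Principle A applies: it must be bound in its binding domain.
Binding domain of *herself₅*: the embedded TP, whose subject is Bianca₃.
*Nadia₁* c-commands the anaphor but is outside its binding domain → cannot satisfy Principle A.
*Aisha₂* c-commands the anaphor but is outside its binding domain → cannot satisfy Principle A.
*Bianca₃* c-commands the anaphor within its binding domain → licit binder.
*Ingrid₄* does not c-command the anaphor → cannot bind it.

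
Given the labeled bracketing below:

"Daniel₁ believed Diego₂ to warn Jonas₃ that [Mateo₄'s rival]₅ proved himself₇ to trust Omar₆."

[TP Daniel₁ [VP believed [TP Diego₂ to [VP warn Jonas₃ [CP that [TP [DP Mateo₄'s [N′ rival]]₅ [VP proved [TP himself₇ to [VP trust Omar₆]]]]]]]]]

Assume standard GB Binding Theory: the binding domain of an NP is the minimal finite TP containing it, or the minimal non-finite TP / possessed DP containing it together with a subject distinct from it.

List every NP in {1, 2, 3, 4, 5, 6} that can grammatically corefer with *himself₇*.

*himself* is an anaphor, so Principle A applies: it must be bound in its binding domain.
Binding domain of *himself₇*: the embedded TP, whose subject is [Mateo₄'s rival]₅.
*Daniel₁* c-commands the anaphor but is outside its binding domain → cannot satisfy Principle A.
*Diego₂* c-commands the anaphor but is outside its binding domain → cannot satisfy Principle A.
*Jonas₃* c-commands the anaphor but is outside its binding domain → cannot satisfy Principle A.
*Mateo₄* does not c-command the anaphor → cannot bind it.
*[Mateo₄'s rival]₅* c-commands the anaphor within its binding domain → licit binder.
*Omar₆* does not c-command the anaphor → cannot bind it.

{5}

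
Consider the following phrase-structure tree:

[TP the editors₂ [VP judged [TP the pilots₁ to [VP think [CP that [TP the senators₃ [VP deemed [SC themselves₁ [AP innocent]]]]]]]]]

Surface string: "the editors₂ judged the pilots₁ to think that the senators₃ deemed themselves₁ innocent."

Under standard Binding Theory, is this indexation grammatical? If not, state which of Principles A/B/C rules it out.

The two coindexed NPs are *the pilots₁* and *themselves₁*.
*themselves₁* is an anaphor. Principle A requires it to be bound within its binding domain — the embedded TP, whose subject is the senators₃.
Within that domain it is c-commanded by *the senators₃*, which does not share its index.
*the pilots₁* does c-command the anaphor, but from outside its binding domain.
The anaphor is unbound in its domain → Principle A violation.

Principle A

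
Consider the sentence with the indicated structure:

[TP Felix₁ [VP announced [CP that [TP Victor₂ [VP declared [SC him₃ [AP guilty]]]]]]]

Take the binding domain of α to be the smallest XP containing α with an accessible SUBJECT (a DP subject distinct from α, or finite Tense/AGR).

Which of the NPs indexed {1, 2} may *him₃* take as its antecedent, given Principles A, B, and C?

*him* is a pronoun, so Principle B applies: it must be free in its binding domain.
Binding domain of *him₃*: the embedded TP, whose subject is Victor₂.
*Felix₁* c-commands the pronoun but from outside its binding domain, and is not c-commanded by it → coindexation permitted.
*Victor₂* c-commands the pronoun within its binding domain → coindexation would violate Principle B.

{1}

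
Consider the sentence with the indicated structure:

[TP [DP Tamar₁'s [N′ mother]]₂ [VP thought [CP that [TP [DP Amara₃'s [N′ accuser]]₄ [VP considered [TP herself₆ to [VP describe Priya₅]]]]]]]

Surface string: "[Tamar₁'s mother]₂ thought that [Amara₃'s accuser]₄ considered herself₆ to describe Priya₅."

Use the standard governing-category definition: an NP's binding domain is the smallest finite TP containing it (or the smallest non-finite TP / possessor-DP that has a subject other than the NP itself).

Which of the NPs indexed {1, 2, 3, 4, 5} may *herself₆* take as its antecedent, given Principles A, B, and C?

{4}

*herself* is an anaphor, so Principle A applies: it must be bound in its binding domain.
Binding domain of *herself₆*: the embedded TP, whose subject is [Amara₃'s accuser]₄.
*Tamar₁* does not c-command the anaphor → cannot bind it.
*[Tamar₁'s mother]₂* c-commands the anaphor but is outside its binding domain → cannot satisfy Principle A.
*Amara₃* does not c-command the anaphor → cannot bind it.
*[Amara₃'s accuser]₄* c-commands the anaphor within its binding domain → licit binder.
*Priya₅* does not c-command the anaphor → cannot bind it.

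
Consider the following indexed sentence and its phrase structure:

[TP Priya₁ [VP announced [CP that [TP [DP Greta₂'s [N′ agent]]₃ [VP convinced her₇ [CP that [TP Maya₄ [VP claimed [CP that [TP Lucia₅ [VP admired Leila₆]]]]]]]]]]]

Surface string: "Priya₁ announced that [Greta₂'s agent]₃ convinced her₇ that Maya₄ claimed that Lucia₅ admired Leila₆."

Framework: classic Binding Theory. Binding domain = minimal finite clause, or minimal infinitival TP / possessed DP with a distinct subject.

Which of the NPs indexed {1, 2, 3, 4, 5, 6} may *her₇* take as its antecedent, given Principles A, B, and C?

{1, 2}

*her* is a pronoun, so Principle B applies: it must be free in its binding domain.
Binding domain of *her₇*: the embedded TP, whose subject is [Greta₂'s agent]₃.
*Priya₁* c-commands the pronoun but from outside its binding domain, and is not c-commanded by it → coindexation permitted.
*Greta₂* and the pronoun do not c-command one another → neither Principle B nor Principle C is at stake; coindexation permitted.
*[Greta₂'s agent]₃* c-commands the pronoun within its binding domain → coindexation would violate Principle B.
*Maya₄*: the pronoun c-commands this R-expression → coindexation would violate Principle C on *Maya₄*.
*Lucia₅*: the pronoun c-commands this R-expression → coindexation would violate Principle C on *Lucia₅*.
*Leila₆*: the pronoun c-commands this R-expression → coindexation would violate Principle C on *Leila₆*.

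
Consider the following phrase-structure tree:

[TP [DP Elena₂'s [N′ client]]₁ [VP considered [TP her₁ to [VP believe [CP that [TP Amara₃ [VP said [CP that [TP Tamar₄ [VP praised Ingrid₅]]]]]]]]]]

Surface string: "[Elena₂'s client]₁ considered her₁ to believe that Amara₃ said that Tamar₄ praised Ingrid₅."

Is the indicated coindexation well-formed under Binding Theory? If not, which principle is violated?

The two coindexed NPs are *[Elena₂'s client]₁* and *her₁*.
*her₁* is a pronoun. Its binding domain is the matrix TP, whose subject is [Elena₂'s client]₁.
*[Elena₂'s client]₁* c-commands it within that domain and carries the same index.
The pronoun is locally bound → Principle B violation.

Principle B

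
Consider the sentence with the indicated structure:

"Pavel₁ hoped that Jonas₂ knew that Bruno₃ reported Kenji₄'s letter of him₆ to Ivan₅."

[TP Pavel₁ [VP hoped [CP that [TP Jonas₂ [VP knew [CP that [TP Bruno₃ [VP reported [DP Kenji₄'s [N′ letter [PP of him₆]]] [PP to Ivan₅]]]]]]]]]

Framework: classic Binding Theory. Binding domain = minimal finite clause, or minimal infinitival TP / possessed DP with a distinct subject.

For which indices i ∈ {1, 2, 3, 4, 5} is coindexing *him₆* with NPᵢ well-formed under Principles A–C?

{1, 2, 3, 5}

*him* is a pronoun, so Principle B applies: it must be free in its binding domain.
Binding domain of *him₆*: the possessed DP, whose subject is Kenji₄.
*Pavel₁* c-commands the pronoun but from outside its binding domain, and is not c-commanded by it → coindexation permitted.
*Jonas₂* c-commands the pronoun but from outside its binding domain, and is not c-commanded by it → coindexation permitted.
*Bruno₃* c-commands the pronoun but from outside its binding domain, and is not c-commanded by it → coindexation permitted.
*Kenji₄* c-commands the pronoun within its binding domain → coindexation would violate Principle B.
*Ivan₅* and the pronoun do not c-command one another → neither Principle B nor Principle C is at stake; coindexation permitted.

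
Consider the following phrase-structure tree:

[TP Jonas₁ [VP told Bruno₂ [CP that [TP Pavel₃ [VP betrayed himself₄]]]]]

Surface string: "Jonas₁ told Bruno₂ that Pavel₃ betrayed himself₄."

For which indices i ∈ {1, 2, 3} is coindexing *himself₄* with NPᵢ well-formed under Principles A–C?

{3}

*himself* is an anaphor, so Principle A applies: it must be bound in its binding domain.
Binding domain of *himself₄*: the embedded TP, whose subject is Pavel₃.
*Jonas₁* c-commands the anaphor but is outside its binding domain → cannot satisfy Principle A.
*Bruno₂* c-commands the anaphor but is outside its binding domain → cannot satisfy Principle A.
*Pavel₃* c-commands the anaphor within its binding domain → licit binder.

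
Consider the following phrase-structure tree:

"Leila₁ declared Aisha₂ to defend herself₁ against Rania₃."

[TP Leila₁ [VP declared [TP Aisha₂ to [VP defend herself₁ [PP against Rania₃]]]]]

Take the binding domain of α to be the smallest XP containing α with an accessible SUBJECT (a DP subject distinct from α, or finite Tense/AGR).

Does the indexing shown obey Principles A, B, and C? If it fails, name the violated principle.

The two coindexed NPs are *Leila₁* and *herself₁*.
*herself₁* is an anaphor. Principle A requires it to be bound within its binding domain — the embedded TP, whose subject is Aisha₂.
Within that domain it is c-commanded by *Aisha₂*, which does not share its index.
*Leila₁* does c-command the anaphor, but from outside its binding domain.
The anaphor is unbound in its domain → Principle A violation.

Principle A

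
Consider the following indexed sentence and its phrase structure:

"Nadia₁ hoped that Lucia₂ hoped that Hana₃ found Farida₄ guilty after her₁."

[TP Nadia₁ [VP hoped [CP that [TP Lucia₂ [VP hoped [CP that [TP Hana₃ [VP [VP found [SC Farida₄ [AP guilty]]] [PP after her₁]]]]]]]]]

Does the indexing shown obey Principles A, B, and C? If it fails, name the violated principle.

grammatical

The two coindexed NPs are *Nadia₁* and *her₁*.
*her₁* is a pronoun; its binding domain is the embedded TP, whose subject is Hana₃. Within that domain it is c-commanded only by *Hana₃*, which carries a different index — the pronoun is free locally, so Principle B holds.
*Nadia₁* is an R-expression; *her₁* does not c-command it, and no other NP shares its index, so Principle C is satisfied.
All principles are respected.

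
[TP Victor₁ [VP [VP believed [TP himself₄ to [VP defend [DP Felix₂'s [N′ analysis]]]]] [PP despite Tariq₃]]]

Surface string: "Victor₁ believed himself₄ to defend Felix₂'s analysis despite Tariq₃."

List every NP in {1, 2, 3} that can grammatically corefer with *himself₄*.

*himself* is an anaphor, so Principle A applies: it must be bound in its binding domain.
Binding domain of *himself₄*: the matrix TP, whose subject is Victor₁.
*Victor₁* c-commands the anaphor within its binding domain → licit binder.
*Felix₂* does not c-command the anaphor → cannot bind it.
*Tariq₃* does not c-command the anaphor → cannot bind it.

{1}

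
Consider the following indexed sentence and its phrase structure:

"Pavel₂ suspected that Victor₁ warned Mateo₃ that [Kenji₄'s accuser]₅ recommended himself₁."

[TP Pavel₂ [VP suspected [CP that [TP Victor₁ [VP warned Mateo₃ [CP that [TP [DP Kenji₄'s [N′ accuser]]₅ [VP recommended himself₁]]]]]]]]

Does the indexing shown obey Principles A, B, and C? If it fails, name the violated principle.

The two coindexed NPs are *Victor₁* and *himself₁*.
*himself₁* is an anaphor. Principle A requires it to be bound within its binding domain — the embedded TP, whose subject is [Kenji₄'s accuser]₅.
Within that domain it is c-commanded by *[Kenji₄'s accuser]₅*, which does not share its index.
*Victor₁* does c-command the anaphor, but from outside its binding domain.
The anaphor is unbound in its domain → Principle A violation.

Principle A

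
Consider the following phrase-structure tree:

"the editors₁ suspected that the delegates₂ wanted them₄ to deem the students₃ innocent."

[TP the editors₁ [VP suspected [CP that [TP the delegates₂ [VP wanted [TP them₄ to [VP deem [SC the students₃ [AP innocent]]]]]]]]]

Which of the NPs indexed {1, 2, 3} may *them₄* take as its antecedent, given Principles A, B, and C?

*them* is a pronoun, so Principle B applies: it must be free in its binding domain.
Binding domain of *them₄*: the embedded TP, whose subject is the delegates₂.
*the editors₁* c-commands the pronoun but from outside its binding domain, and is not c-commanded by it → coindexation permitted.
*the delegates₂* c-commands the pronoun within its binding domain → coindexation would violate Principle B.
*the students₃*: the pronoun c-commands this R-expression → coindexation would violate Principle C on *the students₃*.

{1}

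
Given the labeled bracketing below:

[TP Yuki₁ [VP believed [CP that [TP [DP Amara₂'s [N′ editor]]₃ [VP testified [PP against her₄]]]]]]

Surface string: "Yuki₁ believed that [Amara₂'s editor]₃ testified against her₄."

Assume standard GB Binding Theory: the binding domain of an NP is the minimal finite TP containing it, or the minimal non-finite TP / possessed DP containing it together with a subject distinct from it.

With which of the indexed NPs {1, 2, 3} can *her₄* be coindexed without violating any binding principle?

*her* is a pronoun, so Principle B applies: it must be free in its binding domain.
Binding domain of *her₄*: the embedded TP, whose subject is [Amara₂'s editor]₃.
*Yuki₁* c-commands the pronoun but from outside its binding domain, and is not c-commanded by it → coindexation permitted.
*Amara₂* and the pronoun do not c-command one another → neither Principle B nor Principle C is at stake; coindexation permitted.
*[Amara₂'s editor]₃* c-commands the pronoun within its binding domain → coindexation would violate Principle B.

{1, 2}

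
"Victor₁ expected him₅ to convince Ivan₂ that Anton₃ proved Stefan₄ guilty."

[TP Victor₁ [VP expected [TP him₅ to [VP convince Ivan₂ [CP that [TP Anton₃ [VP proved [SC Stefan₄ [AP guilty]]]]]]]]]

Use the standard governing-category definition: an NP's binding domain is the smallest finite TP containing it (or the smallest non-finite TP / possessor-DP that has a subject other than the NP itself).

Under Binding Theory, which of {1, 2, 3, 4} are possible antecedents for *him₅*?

*him* is a pronoun, so Principle B applies: it must be free in its binding domain.
Binding domain of *him₅*: the matrix TP, whose subject is Victor₁.
*Victor₁* c-commands the pronoun within its binding domain → coindexation would violate Principle B.
*Ivan₂*: the pronoun c-commands this R-expression → coindexation would violate Principle C on *Ivan₂*.
*Anton₃*: the pronoun c-commands this R-expression → coindexation would violate Principle C on *Anton₃*.
*Stefan₄*: the pronoun c-commands this R-expression → coindexation would violate Principle C on *Stefan₄*.

none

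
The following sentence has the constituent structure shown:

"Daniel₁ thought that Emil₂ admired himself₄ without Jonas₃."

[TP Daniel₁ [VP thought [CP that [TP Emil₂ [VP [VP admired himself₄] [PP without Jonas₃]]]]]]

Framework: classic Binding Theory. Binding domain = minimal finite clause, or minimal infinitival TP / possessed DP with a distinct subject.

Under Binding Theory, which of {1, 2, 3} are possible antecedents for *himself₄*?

{2}

*himself* is an anaphor, so Principle A applies: it must be bound in its binding domain.
Binding domain of *himself₄*: the embedded TP, whose subject is Emil₂.
*Daniel₁* c-commands the anaphor but is outside its binding domain → cannot satisfy Principle A.
*Emil₂* c-commands the anaphor within its binding domain → licit binder.
*Jonas₃* does not c-command the anaphor → cannot bind it.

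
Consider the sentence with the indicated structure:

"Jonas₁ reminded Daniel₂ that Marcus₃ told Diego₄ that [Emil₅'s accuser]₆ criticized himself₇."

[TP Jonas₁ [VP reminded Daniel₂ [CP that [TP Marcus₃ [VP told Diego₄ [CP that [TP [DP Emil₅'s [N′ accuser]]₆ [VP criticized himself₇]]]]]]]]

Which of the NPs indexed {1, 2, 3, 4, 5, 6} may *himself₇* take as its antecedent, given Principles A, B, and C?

{6}

*himself* is an anaphor, so Principle A applies: it must be bound in its binding domain.
Binding domain of *himself₇*: the embedded TP, whose subject is [Emil₅'s accuser]₆.
*Jonas₁* c-commands the anaphor but is outside its binding domain → cannot satisfy Principle A.
*Daniel₂* c-commands the anaphor but is outside its binding domain → cannot satisfy Principle A.
*Marcus₃* c-commands the anaphor but is outside its binding domain → cannot satisfy Principle A.
*Diego₄* c-commands the anaphor but is outside its binding domain → cannot satisfy Principle A.
*Emil₅* does not c-command the anaphor → cannot bind it.
*[Emil₅'s accuser]₆* c-commands the anaphor within its binding domain → licit binder.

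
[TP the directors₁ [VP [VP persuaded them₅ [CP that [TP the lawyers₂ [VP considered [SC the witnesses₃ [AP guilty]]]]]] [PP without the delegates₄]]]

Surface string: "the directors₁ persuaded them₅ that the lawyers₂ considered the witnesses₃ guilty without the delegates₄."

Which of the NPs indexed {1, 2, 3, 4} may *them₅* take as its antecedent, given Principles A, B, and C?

*them* is a pronoun, so Principle B applies: it must be free in its binding domain.
Binding domain of *them₅*: the matrix TP, whose subject is the directors₁.
*the directors₁* c-commands the pronoun within its binding domain → coindexation would violate Principle B.
*the lawyers₂*: the pronoun c-commands this R-expression → coindexation would violate Principle C on *the lawyers₂*.
*the witnesses₃*: the pronoun c-commands this R-expression → coindexation would violate Principle C on *the witnesses₃*.
*the delegates₄* and the pronoun do not c-command one another → neither Principle B nor Principle C is at stake; coindexation permitted.

{4}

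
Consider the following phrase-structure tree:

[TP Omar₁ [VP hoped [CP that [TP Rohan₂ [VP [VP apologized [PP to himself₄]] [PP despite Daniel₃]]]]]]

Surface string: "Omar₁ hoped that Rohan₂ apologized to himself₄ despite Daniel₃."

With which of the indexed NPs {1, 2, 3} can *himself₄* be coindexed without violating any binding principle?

*himself* is an anaphor, so Principle A applies: it must be bound in its binding domain.
Binding domain of *himself₄*: the embedded TP, whose subject is Rohan₂.
*Omar₁* c-commands the anaphor but is outside its binding domain → cannot satisfy Principle A.
*Rohan₂* c-commands the anaphor within its binding domain → licit binder.
*Daniel₃* does not c-command the anaphor → cannot bind it.

{2}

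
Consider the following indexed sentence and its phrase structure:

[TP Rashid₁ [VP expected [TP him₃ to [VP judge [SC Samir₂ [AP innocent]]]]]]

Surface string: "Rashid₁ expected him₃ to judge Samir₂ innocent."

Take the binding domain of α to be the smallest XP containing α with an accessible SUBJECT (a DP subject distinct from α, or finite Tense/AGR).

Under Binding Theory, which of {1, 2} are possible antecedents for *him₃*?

none

*him* is a pronoun, so Principle B applies: it must be free in its binding domain.
Binding domain of *him₃*: the matrix TP, whose subject is Rashid₁.
*Rashid₁* c-commands the pronoun within its binding domain → coindexation would violate Principle B.
*Samir₂*: the pronoun c-commands this R-expression → coindexation would violate Principle C on *Samir₂*.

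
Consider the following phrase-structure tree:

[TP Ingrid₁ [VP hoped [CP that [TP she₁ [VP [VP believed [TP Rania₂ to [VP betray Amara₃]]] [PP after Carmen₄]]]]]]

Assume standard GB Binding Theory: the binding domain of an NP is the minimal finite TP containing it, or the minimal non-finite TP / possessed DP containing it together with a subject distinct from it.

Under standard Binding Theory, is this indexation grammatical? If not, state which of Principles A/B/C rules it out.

The two coindexed NPs are *Ingrid₁* and *she₁*.
*she₁* is a pronoun; nothing c-commands it within its binding domain (the embedded TP.), so Principle B holds trivially.
*Ingrid₁* is an R-expression; *she₁* does not c-command it, and no other NP shares its index, so Principle C is satisfied.
All principles are respected.

grammatical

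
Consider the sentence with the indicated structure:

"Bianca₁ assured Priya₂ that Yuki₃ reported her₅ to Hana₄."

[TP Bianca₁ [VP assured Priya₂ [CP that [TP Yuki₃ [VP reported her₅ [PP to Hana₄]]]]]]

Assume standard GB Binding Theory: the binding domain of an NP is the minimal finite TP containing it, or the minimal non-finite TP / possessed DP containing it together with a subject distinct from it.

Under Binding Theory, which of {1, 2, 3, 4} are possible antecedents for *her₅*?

*her* is a pronoun, so Principle B applies: it must be free in its binding domain.
Binding domain of *her₅*: the embedded TP, whose subject is Yuki₃.
*Bianca₁* c-commands the pronoun but from outside its binding domain, and is not c-commanded by it → coindexation permitted.
*Priya₂* c-commands the pronoun but from outside its binding domain, and is not c-commanded by it → coindexation permitted.
*Yuki₃* c-commands the pronoun within its binding domain → coindexation would violate Principle B.
*Hana₄*: the pronoun c-commands this R-expression → coindexation would violate Principle C on *Hana₄*.

{1, 2}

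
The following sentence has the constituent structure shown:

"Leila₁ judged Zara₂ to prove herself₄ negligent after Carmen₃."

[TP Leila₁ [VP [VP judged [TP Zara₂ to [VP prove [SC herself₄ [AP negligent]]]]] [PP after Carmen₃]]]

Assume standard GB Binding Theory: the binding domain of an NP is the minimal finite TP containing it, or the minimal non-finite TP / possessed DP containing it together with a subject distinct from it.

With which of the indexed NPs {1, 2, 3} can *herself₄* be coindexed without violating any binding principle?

{2}

*herself* is an anaphor, so Principle A applies: it must be bound in its binding domain.
Binding domain of *herself₄*: the embedded TP, whose subject is Zara₂.
*Leila₁* c-commands the anaphor but is outside its binding domain → cannot satisfy Principle A.
*Zara₂* c-commands the anaphor within its binding domain → licit binder.
*Carmen₃* does not c-command the anaphor → cannot bind it.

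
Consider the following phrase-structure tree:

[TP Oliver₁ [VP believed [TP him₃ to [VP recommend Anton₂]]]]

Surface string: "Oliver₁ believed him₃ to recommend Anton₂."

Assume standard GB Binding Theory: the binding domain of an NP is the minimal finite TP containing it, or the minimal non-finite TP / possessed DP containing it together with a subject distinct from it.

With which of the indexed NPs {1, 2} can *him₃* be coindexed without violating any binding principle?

none

*him* is a pronoun, so Principle B applies: it must be free in its binding domain.
Binding domain of *him₃*: the matrix TP, whose subject is Oliver₁.
*Oliver₁* c-commands the pronoun within its binding domain → coindexation would violate Principle B.
*Anton₂*: the pronoun c-commands this R-expression → coindexation would violate Principle C on *Anton₂*.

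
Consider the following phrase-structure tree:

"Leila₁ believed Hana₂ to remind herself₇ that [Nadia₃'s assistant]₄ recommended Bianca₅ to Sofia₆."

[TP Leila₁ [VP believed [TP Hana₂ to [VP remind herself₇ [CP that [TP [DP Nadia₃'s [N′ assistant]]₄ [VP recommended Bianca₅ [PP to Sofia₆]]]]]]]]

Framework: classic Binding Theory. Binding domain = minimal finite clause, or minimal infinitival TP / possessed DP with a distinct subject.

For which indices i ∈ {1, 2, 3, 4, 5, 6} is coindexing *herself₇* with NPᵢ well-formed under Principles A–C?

*herself* is an anaphor, so Principle A applies: it must be bound in its binding domain.
Binding domain of *herself₇*: the embedded TP, whose subject is Hana₂.
*Leila₁* c-commands the anaphor but is outside its binding domain → cannot satisfy Principle A.
*Hana₂* c-commands the anaphor within its binding domain → licit binder.
*Nadia₃* does not c-command the anaphor → cannot bind it.
*[Nadia₃'s assistant]₄* does not c-command the anaphor → cannot bind it.
*Bianca₅* does not c-command the anaphor → cannot bind it.
*Sofia₆* does not c-command the anaphor → cannot bind it.

{2}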